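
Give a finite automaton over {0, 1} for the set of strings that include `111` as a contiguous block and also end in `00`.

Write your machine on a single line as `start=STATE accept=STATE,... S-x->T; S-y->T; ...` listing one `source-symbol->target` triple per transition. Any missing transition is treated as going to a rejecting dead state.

Handle the two conditions separately and then intersect. The first has 4 states tracking whether and how much of `111` has been seen; the second has 3 states tracking how much of the suffix `00` has currently been matched. A product state is a pair (one from each), accepting exactly when both do.
8 states suffice.
       0  1 
>  A   B  C 
   B   D  C 
   C   B  E 
   D   D  C 
   E   B  F 
   F   G  F 
   G   H  F 
 * H   H  F 
(> = start, * = accepting)

start=A; accept=H; A-0->B; A-1->C; B-0->D; B-1->C; C-0->B; C-1->E; D-0->D; D-1->C; E-0->B; E-1->F; F-0->G; F-1->F; G-0->H; G-1->F; H-0->H; H-1->F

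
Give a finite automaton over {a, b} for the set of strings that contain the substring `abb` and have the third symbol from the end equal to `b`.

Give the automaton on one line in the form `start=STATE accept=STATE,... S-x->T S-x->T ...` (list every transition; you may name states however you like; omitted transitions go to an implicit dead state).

Run two small machines in parallel and take their product. One (4 states) tracks whether and how much of `abb` has been seen; the other (15 states) tracks the last 3 symbols read. Each combined state is a pair, one component from each; accept when both components accept. Minimizing collapses redundant product states.
11 states suffice.
          a    b  
>  S0     S1   S0 
   S1     S1   S2 
   S2     S1   S3 
   S3     S4   S5 
 * S4     S6   S7 
 * S5     S4   S5 
 * S6     S8   S9 
 * S7    S10   S3 
   S8     S8   S9 
   S9    S10   S3 
   S10    S6   S7 
(> = start, * = accepting)

start=S0 accept=S4,S5,S6,S7 S0-a->S1 S0-b->S0 S1-a->S1 S1-b->S2 S2-a->S1 S2-b->S3 S3-a->S4 S3-b->S5 S4-a->S6 S4-b->S7 S5-a->S4 S5-b->S5 S6-a->S8 S6-b->S9 S7-a->S10 S7-b->S3 S8-a->S8 S8-b->S9 S9-a->S10 S9-b->S3 S10-a->S6 S10-b->S7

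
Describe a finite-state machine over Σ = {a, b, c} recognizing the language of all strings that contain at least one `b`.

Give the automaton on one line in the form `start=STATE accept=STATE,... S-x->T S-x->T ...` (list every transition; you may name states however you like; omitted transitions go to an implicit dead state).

start=q0 accept=q1,q2 q0-a->q0 q0-b->q1 q0-c->q0 q1-a->q1 q1-b->q2 q1-c->q1 q2-a->q2 q2-b->q2 q2-c->q2

Only the number of `b`s matters, and only up to 2. Make a chain q0 → q1 → q2 advanced by each `b` (with q2 absorbing); every other symbol self-loops. The accepting set is {q1, q2}.
A 3-state machine:
        a   b   c  
>  q0   q0  q1  q0 
 * q1   q1  q2  q1 
 * q2   q2  q2  q2 
(> = start, * = accepting)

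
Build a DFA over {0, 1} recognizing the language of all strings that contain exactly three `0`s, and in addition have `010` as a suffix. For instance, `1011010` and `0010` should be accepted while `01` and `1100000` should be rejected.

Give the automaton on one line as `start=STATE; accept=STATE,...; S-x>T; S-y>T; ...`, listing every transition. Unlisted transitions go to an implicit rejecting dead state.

start=S0; accept=S5; S0-0>S1; S0-1>S0; S1-0>S2; S1-1>S1; S2-0>S3; S2-1>S4; S3-0>S3; S3-1>S3; S4-0>S5; S4-1>S3; S5-0>S3; S5-1>S3

Handle the two conditions separately and then intersect. The first has 5 states tracking the count of `0`s, saturating at 4; the second has 4 states tracking how much of the suffix `010` has currently been matched. A product state is a pair (one from each), accepting exactly when both do. Equivalent product states are then merged.
A 6-state machine:
        0   1  
>  S0   S1  S0 
   S1   S2  S1 
   S2   S3  S4 
   S3   S3  S3 
   S4   S5  S3 
 * S5   S3  S3 
(> = start, * = accepting)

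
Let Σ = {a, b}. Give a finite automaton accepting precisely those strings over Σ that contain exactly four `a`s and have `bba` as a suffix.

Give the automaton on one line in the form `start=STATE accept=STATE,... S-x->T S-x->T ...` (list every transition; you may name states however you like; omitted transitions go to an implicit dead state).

Handle the two conditions separately and then intersect. One (6 states) tracks the count of `a`s, saturating at 5; the other (4 states) tracks how much of the suffix `bba` has currently been matched. Each combined state is a pair, one component from each; accept when both components accept.
A 23-state machine:
          a    b  
>  q0     q1   q2 
   q1     q3   q4 
   q2     q1   q5 
   q3     q6   q7 
   q4     q3   q8 
   q5     q9   q5 
   q6    q10  q11 
   q7     q6  q12 
   q8    q13   q8 
   q9     q3   q4 
   q10   q14  q15 
   q11   q10  q16 
   q12   q17  q12 
   q13    q6   q7 
   q14   q14  q18 
   q15   q14  q19 
   q16   q20  q16 
   q17   q10  q11 
   q18   q14  q21 
   q19   q22  q19 
 * q20   q14  q15 
   q21   q22  q21 
   q22   q14  q18 
(> = start, * = accepting)

start=q0 accept=q20 q0-a->q1 q0-b->q2 q1-a->q3 q1-b->q4 q2-a->q1 q2-b->q5 q3-a->q6 q3-b->q7 q4-a->q3 q4-b->q8 q5-a->q9 q5-b->q5 q6-a->q10 q6-b->q11 q7-a->q6 q7-b->q12 q8-a->q13 q8-b->q8 q9-a->q3 q9-b->q4 q10-a->q14 q10-b->q15 q11-a->q10 q11-b->q16 q12-a->q17 q12-b->q12 q13-a->q6 q13-b->q7 q14-a->q14 q14-b->q18 q15-a->q14 q15-b->q19 q16-a->q20 q16-b->q16 q17-a->q10 q17-b->q11 q18-a->q14 q18-b->q21 q19-a->q22 q19-b->q19 q20-a->q14 q20-b->q15 q21-a->q22 q21-b->q21 q22-a->q14 q22-b->q18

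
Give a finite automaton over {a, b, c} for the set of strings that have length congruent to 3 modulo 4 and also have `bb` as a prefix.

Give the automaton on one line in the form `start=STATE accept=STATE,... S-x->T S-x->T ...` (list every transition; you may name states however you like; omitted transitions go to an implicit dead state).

start=s0 accept=s4 s0-a->s1 s0-b->s2 s0-c->s1 s1-a->s1 s1-b->s1 s1-c->s1 s2-a->s1 s2-b->s3 s2-c->s1 s3-a->s4 s3-b->s4 s3-c->s4 s4-a->s5 s4-b->s5 s4-c->s5 s5-a->s6 s5-b->s6 s5-c->s6 s6-a->s3 s6-b->s3 s6-c->s3

Build one automaton per condition and run them in lockstep. The first has 4 states tracking the input length modulo 4; the second has 4 states tracking whether the input so far still matches the prefix `bb`. A product state is a pair (one from each), accepting exactly when both do. Equivalent product states are then merged.
7 states suffice.
        a   b   c  
>  s0   s1  s2  s1 
   s1   s1  s1  s1 
   s2   s1  s3  s1 
   s3   s4  s4  s4 
 * s4   s5  s5  s5 
   s5   s6  s6  s6 
   s6   s3  s3  s3 
(> = start, * = accepting)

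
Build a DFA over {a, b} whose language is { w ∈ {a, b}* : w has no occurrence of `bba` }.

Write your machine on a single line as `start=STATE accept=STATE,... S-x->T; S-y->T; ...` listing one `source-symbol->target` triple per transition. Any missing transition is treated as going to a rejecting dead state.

Track partial matches of the forbidden pattern `bba`. State q3 is a dead state reached once `bba` has occurred; every other state accepts. q0 means no part of `bba` is currently matched.
A 4-state machine:
        a   b  
>* q0   q0  q1 
 * q1   q0  q2 
 * q2   q3  q2 
   q3   q3  q3 
(> = start, * = accepting)

start=q0; accept=q0,q1,q2; q0-a->q0; q0-b->q1; q1-a->q0; q1-b->q2; q2-a->q3; q2-b->q2; q3-a->q3; q3-b->q3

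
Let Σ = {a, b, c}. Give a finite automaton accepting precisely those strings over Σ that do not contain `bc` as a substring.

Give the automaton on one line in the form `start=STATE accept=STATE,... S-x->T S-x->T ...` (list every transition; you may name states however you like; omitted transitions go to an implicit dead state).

This is the complement of 'contains `bc`'. Use the same substring-matching states — S0 through S2 holding how much of `bc` has just been matched — but flip the accepting set: everything except the trap S2 accepts.
        a   b   c  
>* S0   S0  S1  S0 
 * S1   S0  S1  S2 
   S2   S2  S2  S2 
(> = start, * = accepting)

start=S0 accept=S0,S1 S0-a->S0 S0-b->S1 S0-c->S0 S1-a->S0 S1-b->S1 S1-c->S2 S2-a->S2 S2-b->S2 S2-c->S2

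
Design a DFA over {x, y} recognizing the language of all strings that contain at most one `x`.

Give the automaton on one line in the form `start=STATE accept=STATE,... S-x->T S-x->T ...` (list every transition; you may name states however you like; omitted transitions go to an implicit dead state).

Only the number of `x`s matters, and only up to 2. Make a chain A → B → C advanced by each `x` (with C absorbing); every other symbol self-loops. The accepting set is {A, B}.
A 3-state machine:
       x  y 
>* A   B  A 
 * B   C  B 
   C   C  C 
(> = start, * = accepting)

start=A accept=A,B A-x->B A-y->A B-x->C B-y->B C-x->C C-y->C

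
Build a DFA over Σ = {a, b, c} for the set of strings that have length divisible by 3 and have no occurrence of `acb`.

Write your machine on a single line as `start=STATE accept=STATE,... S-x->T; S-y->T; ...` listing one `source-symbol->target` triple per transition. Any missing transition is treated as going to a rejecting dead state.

Handle the two conditions separately and then intersect. One (3 states) tracks the input length modulo 3; the other (4 states) tracks partial matches of the forbidden pattern `acb`. Each combined state is a pair, one component from each; accept when both components accept.
A 12-state machine:
          a    b    c  
>* s0     s1   s2   s2 
   s1     s3   s4   s5 
   s2     s3   s4   s4 
   s3     s6   s0   s7 
   s4     s6   s0   s0 
   s5     s6   s8   s0 
 * s6     s1   s2   s9 
 * s7     s1  s10   s2 
   s8    s10  s10  s10 
   s9     s3  s11   s4 
   s10   s11  s11  s11 
   s11    s8   s8   s8 
(> = start, * = accepting)

start=s0; accept=s0,s6,s7; s0-a->s1; s0-b->s2; s0-c->s2; s1-a->s3; s1-b->s4; s1-c->s5; s2-a->s3; s2-b->s4; s2-c->s4; s3-a->s6; s3-b->s0; s3-c->s7; s4-a->s6; s4-b->s0; s4-c->s0; s5-a->s6; s5-b->s8; s5-c->s0; s6-a->s1; s6-b->s2; s6-c->s9; s7-a->s1; s7-b->s10; s7-c->s2; s8-a->s10; s8-b->s10; s8-c->s10; s9-a->s3; s9-b->s11; s9-c->s4; s10-a->s11; s10-b->s11; s10-c->s11; s11-a->s8; s11-b->s8; s11-c->s8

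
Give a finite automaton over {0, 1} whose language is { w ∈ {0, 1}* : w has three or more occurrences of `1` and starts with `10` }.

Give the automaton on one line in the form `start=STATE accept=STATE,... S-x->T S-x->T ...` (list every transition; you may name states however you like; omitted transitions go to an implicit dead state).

start=A accept=F A-0->B A-1->C B-0->B B-1->B C-0->D C-1->B D-0->D D-1->E E-0->E E-1->F F-0->F F-1->F

Build one automaton per condition and run them in lockstep. One (5 states) tracks the count of `1`s, saturating at 4; the other (4 states) tracks whether the input so far still matches the prefix `10`. Each combined state is a pair, one component from each; accept when both components accept. Minimizing collapses redundant product states.
With 6 states:
       0  1 
>  A   B  C 
   B   B  B 
   C   D  B 
   D   D  E 
   E   E  F 
 * F   F  F 
(> = start, * = accepting)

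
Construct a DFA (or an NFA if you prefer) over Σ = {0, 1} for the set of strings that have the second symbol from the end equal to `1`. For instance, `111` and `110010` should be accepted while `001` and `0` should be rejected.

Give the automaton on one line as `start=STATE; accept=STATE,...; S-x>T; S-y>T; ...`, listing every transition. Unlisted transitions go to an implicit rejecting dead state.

start=q0; accept=q5,q6; q0-0>q1; q0-1>q2; q1-0>q3; q1-1>q4; q2-0>q5; q2-1>q6; q3-0>q3; q3-1>q4; q4-0>q5; q4-1>q6; q5-0>q3; q5-1>q4; q6-0>q5; q6-1>q6

Because acceptance depends on a position counted from the end, the machine has to buffer the most recent 2 symbols. Make each state the string of the last up-to-2 symbols read; on input `x` shift the window left and append `x`. Accept when the buffered window has length 2 and begins with `1`.
        0   1  
>  q0   q1  q2 
   q1   q3  q4 
   q2   q5  q6 
   q3   q3  q4 
   q4   q5  q6 
 * q5   q3  q4 
 * q6   q5  q6 
(> = start, * = accepting)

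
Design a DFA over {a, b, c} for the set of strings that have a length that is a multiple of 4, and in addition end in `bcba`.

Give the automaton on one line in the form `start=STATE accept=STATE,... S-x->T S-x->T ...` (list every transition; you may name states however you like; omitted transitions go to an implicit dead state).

Run two small machines in parallel and take their product. The first has 4 states tracking the input length modulo 4; the second has 5 states tracking how much of the suffix `bcba` has currently been matched. A product state is a pair (one from each), accepting exactly when both do. After merging equivalent states the machine shrinks.
        a   b   c  
>  s0   s1  s2  s1 
   s1   s3  s3  s3 
   s2   s3  s3  s4 
   s3   s5  s5  s5 
   s4   s5  s6  s5 
   s5   s0  s0  s0 
   s6   s7  s0  s0 
 * s7   s1  s2  s1 
(> = start, * = accepting)

start=s0 accept=s7 s0-a->s1 s0-b->s2 s0-c->s1 s1-a->s3 s1-b->s3 s1-c->s3 s2-a->s3 s2-b->s3 s2-c->s4 s3-a->s5 s3-b->s5 s3-c->s5 s4-a->s5 s4-b->s6 s4-c->s5 s5-a->s0 s5-b->s0 s5-c->s0 s6-a->s7 s6-b->s0 s6-c->s0 s7-a->s1 s7-b->s2 s7-c->s1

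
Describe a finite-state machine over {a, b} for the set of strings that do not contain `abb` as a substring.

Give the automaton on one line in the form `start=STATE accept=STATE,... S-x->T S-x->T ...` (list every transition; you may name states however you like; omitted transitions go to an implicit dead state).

This is the complement of 'contains `abb`'. Use the same substring-matching states — q0 through q3 holding how much of `abb` has just been matched — but flip the accepting set: everything except the trap q3 accepts.
With 4 states:
        a   b  
>* q0   q1  q0 
 * q1   q1  q2 
 * q2   q1  q3 
   q3   q3  q3 
(> = start, * = accepting)

start=q0 accept=q0,q1,q2 q0-a->q1 q0-b->q0 q1-a->q1 q1-b->q2 q2-a->q1 q2-b->q3 q3-a->q3 q3-b->q3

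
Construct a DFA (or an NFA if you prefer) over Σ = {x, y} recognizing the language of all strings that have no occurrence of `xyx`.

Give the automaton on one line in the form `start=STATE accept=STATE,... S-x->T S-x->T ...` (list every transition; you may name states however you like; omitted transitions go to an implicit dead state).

start=q0 accept=q0,q1,q2 q0-x->q1 q0-y->q0 q1-x->q1 q1-y->q2 q2-x->q3 q2-y->q0 q3-x->q3 q3-y->q3

This is the complement of 'contains `xyx`'. Use the same substring-matching states — q0 through q3 holding how much of `xyx` has just been matched — but flip the accepting set: everything except the trap q3 accepts.
With 4 states:
        x   y  
>* q0   q1  q0 
 * q1   q1  q2 
 * q2   q3  q0 
   q3   q3  q3 
(> = start, * = accepting)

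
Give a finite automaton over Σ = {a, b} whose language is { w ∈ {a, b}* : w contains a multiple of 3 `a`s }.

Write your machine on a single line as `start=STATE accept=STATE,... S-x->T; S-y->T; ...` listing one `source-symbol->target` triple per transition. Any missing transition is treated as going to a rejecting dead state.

Keep the running count of `a`s modulo 3: each `a` advances along the cycle q0 → q1 → q2 → q0 while other symbols loop. Accept at q0.
3 states suffice.
        a   b  
>* q0   q1  q0 
   q1   q2  q1 
   q2   q0  q2 
(> = start, * = accepting)

start=q0; accept=q0; q0-a->q1; q0-b->q0; q1-a->q2; q1-b->q1; q2-a->q0; q2-b->q2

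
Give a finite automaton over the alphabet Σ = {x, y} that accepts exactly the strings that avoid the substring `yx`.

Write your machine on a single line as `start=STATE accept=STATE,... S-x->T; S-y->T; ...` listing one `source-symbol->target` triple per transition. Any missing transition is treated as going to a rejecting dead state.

Track partial matches of the forbidden pattern `yx`. State C is a dead state reached once `yx` has occurred; every other state accepts. A means no part of `yx` is currently matched.
With 3 states:
       x  y 
>* A   A  B 
 * B   C  B 
   C   C  C 
(> = start, * = accepting)

start=A; accept=A,B; A-x->A; A-y->B; B-x->C; B-y->B; C-x->C; C-y->C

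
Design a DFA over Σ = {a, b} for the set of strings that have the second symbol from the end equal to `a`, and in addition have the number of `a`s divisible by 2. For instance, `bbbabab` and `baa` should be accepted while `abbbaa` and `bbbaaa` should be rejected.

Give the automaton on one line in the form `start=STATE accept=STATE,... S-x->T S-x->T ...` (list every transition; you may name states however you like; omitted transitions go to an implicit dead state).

Run two small machines in parallel and take their product. One (7 states) tracks the last 2 symbols read; the other (2 states) tracks the count of `a`s modulo 2. Each combined state is a pair, one component from each; accept when both components accept.
          a    b  
>  q0     q1   q2 
   q1     q3   q4 
   q2     q5   q6 
 * q3     q7   q8 
   q4     q9  q10 
   q5     q3   q4 
   q6     q5   q6 
   q7     q3   q4 
 * q8     q5   q6 
   q9     q7   q8 
   q10    q9  q10 
(> = start, * = accepting)

start=q0 accept=q3,q8 q0-a->q1 q0-b->q2 q1-a->q3 q1-b->q4 q2-a->q5 q2-b->q6 q3-a->q7 q3-b->q8 q4-a->q9 q4-b->q10 q5-a->q3 q5-b->q4 q6-a->q5 q6-b->q6 q7-a->q3 q7-b->q4 q8-a->q5 q8-b->q6 q9-a->q7 q9-b->q8 q10-a->q9 q10-b->q10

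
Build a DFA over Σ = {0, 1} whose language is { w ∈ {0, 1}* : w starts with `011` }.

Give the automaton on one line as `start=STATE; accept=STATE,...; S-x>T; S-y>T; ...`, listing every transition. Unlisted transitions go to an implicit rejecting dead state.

Walk along `011` while the input agrees: from s0 take `0` to s1, and so on. Any deviation drops to the rejecting sink s4. Once s3 is reached the prefix is confirmed and every continuation is accepted.
A 5-state machine:
        0   1  
>  s0   s1  s4 
   s1   s4  s2 
   s2   s4  s3 
 * s3   s3  s3 
   s4   s4  s4 
(> = start, * = accepting)

start=s0; accept=s3; s0-0>s1; s0-1>s4; s1-0>s4; s1-1>s2; s2-0>s4; s2-1>s3; s3-0>s3; s3-1>s3; s4-0>s4; s4-1>s4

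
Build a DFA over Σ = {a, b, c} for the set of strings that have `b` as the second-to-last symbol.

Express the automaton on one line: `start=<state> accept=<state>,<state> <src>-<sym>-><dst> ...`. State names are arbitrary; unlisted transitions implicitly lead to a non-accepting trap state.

Because acceptance depends on a position counted from the end, the machine has to buffer the most recent 2 symbols. Make each state the string of the last up-to-2 symbols read; on input `x` shift the window left and append `x`. Accept when the buffered window has length 2 and begins with `b`.
13 states suffice.
          a    b    c  
>  S0     S1   S2   S3 
   S1     S4   S5   S6 
   S2     S7   S8   S9 
   S3    S10  S11  S12 
   S4     S4   S5   S6 
   S5     S7   S8   S9 
   S6    S10  S11  S12 
 * S7     S4   S5   S6 
 * S8     S7   S8   S9 
 * S9    S10  S11  S12 
   S10    S4   S5   S6 
   S11    S7   S8   S9 
   S12   S10  S11  S12 
(> = start, * = accepting)

start=S0 accept=S7,S8,S9 S0-a->S1 S0-b->S2 S0-c->S3 S1-a->S4 S1-b->S5 S1-c->S6 S2-a->S7 S2-b->S8 S2-c->S9 S3-a->S10 S3-b->S11 S3-c->S12 S4-a->S4 S4-b->S5 S4-c->S6 S5-a->S7 S5-b->S8 S5-c->S9 S6-a->S10 S6-b->S11 S6-c->S12 S7-a->S4 S7-b->S5 S7-c->S6 S8-a->S7 S8-b->S8 S8-c->S9 S9-a->S10 S9-b->S11 S9-c->S12 S10-a->S4 S10-b->S5 S10-c->S6 S11-a->S7 S11-b->S8 S11-c->S9 S12-a->S10 S12-b->S11 S12-c->S12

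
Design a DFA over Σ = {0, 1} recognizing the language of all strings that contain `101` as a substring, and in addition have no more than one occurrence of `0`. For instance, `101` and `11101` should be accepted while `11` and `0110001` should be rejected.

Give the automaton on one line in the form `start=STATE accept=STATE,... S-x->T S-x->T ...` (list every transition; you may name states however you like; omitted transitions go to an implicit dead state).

Build one automaton per condition and run them in lockstep. The first has 4 states tracking whether and how much of `101` has been seen; the second has 3 states tracking the count of `0`s, saturating at 2. A product state is a pair (one from each), accepting exactly when both do.
        0   1  
>  S0   S1  S2 
   S1   S3  S4 
   S2   S5  S2 
   S3   S3  S6 
   S4   S7  S4 
   S5   S3  S8 
   S6   S7  S6 
   S7   S3  S9 
 * S8   S9  S8 
   S9   S9  S9 
(> = start, * = accepting)

start=S0 accept=S8 S0-0->S1 S0-1->S2 S1-0->S3 S1-1->S4 S2-0->S5 S2-1->S2 S3-0->S3 S3-1->S6 S4-0->S7 S4-1->S4 S5-0->S3 S5-1->S8 S6-0->S7 S6-1->S6 S7-0->S3 S7-1->S9 S8-0->S9 S8-1->S8 S9-0->S9 S9-1->S9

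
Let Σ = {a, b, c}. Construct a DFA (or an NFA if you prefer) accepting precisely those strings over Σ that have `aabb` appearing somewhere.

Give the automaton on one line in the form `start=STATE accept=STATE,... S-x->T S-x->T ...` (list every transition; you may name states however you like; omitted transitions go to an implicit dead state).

start=S0 accept=S4 S0-a->S1 S0-b->S0 S0-c->S0 S1-a->S2 S1-b->S0 S1-c->S0 S2-a->S2 S2-b->S3 S2-c->S0 S3-a->S1 S3-b->S4 S3-c->S0 S4-a->S4 S4-b->S4 S4-c->S4

Track how much of `aabb` has been matched so far: state S0 is no progress, S4 is the absorbing accept state reached once `aabb` has occurred. Intermediate states record partial matches; on a mismatch, fall back to the longest reusable overlap.
With 5 states:
        a   b   c  
>  S0   S1  S0  S0 
   S1   S2  S0  S0 
   S2   S2  S3  S0 
   S3   S1  S4  S0 
 * S4   S4  S4  S4 
(> = start, * = accepting)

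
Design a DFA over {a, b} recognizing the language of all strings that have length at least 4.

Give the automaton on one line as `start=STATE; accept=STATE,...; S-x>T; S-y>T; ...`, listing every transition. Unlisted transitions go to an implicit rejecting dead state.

We only need to distinguish lengths 0, 1, …, 4, and '>4'. Chain q0 → q1 → q2 → q3 → q4 → q5 on every symbol, with q5 looping. Accepting states: {q4, q5}.
6 states suffice.
        a   b  
>  q0   q1  q1 
   q1   q2  q2 
   q2   q3  q3 
   q3   q4  q4 
 * q4   q5  q5 
 * q5   q5  q5 
(> = start, * = accepting)

start=q0; accept=q4,q5; q0-a>q1; q0-b>q1; q1-a>q2; q1-b>q2; q2-a>q3; q2-b>q3; q3-a>q4; q3-b>q4; q4-a>q5; q4-b>q5; q5-a>q5; q5-b>q5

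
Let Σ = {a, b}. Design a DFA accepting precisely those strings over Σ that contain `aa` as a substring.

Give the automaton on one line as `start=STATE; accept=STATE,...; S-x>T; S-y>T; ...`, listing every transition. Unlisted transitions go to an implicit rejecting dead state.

States s0..s1 record the length of the longest prefix of `aa` that matches the current input suffix. Reaching s2 means `aa` has been seen, and we stay there forever. Accept from s2.
A 3-state machine:
        a   b  
>  s0   s1  s0 
   s1   s2  s0 
 * s2   s2  s2 
(> = start, * = accepting)

start=s0; accept=s2; s0-a>s1; s0-b>s0; s1-a>s2; s1-b>s0; s2-a>s2; s2-b>s2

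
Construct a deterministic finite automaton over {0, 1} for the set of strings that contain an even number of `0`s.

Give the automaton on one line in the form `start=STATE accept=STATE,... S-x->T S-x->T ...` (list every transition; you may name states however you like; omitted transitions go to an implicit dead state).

The only thing that matters is how many `0`s have appeared, reduced mod 2. Use one state per residue: q0 for 0, …, q1 for 1. Reading `0` moves to the next residue; anything else stays put. q0 is accepting.
With 2 states:
        0   1  
>* q0   q1  q0 
   q1   q0  q1 
(> = start, * = accepting)

start=q0 accept=q0 q0-0->q1 q0-1->q0 q1-0->q0 q1-1->q1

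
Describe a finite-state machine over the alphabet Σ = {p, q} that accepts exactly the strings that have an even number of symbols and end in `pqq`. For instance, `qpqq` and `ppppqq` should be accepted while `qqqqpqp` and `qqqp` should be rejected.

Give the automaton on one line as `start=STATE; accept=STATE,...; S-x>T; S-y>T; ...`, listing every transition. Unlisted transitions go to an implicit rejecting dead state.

start=A; accept=E; A-p>B; A-q>B; B-p>C; B-q>A; C-p>B; C-q>D; D-p>C; D-q>E; E-p>B; E-q>B

Handle the two conditions separately and then intersect. One (2 states) tracks the input length modulo 2; the other (4 states) tracks how much of the suffix `pqq` has currently been matched. Each combined state is a pair, one component from each; accept when both components accept. Equivalent product states are then merged.
With 5 states:
       p  q 
>  A   B  B 
   B   C  A 
   C   B  D 
   D   C  E 
 * E   B  B 
(> = start, * = accepting)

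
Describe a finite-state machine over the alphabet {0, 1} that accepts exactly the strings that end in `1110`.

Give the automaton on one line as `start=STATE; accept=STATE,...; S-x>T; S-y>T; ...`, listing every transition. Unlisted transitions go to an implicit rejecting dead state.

start=S0; accept=S4; S0-0>S0; S0-1>S1; S1-0>S0; S1-1>S2; S2-0>S0; S2-1>S3; S3-0>S4; S3-1>S3; S4-0>S0; S4-1>S1

Let each state record the length of the longest suffix of the input read so far that is also a prefix of `1110`. S1 means the last symbol is `1`; S2 means the last 2 symbols are `11`; S3 means the last 3 symbols are `111`; S4 means the last 4 symbols are `1110`. Accept only at S4, where the string currently ends in `1110`.
        0   1  
>  S0   S0  S1 
   S1   S0  S2 
   S2   S0  S3 
   S3   S4  S3 
 * S4   S0  S1 
(> = start, * = accepting)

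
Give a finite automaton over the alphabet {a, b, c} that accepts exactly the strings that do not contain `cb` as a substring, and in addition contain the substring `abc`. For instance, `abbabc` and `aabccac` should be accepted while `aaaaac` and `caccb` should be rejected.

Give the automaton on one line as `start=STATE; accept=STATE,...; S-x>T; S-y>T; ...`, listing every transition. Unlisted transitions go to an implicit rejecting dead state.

start=S0; accept=S5,S7; S0-a>S1; S0-b>S0; S0-c>S2; S1-a>S1; S1-b>S3; S1-c>S2; S2-a>S1; S2-b>S4; S2-c>S2; S3-a>S1; S3-b>S0; S3-c>S5; S4-a>S6; S4-b>S4; S4-c>S4; S5-a>S7; S5-b>S8; S5-c>S5; S6-a>S6; S6-b>S9; S6-c>S4; S7-a>S7; S7-b>S7; S7-c>S5; S8-a>S8; S8-b>S8; S8-c>S8; S9-a>S6; S9-b>S4; S9-c>S8

Handle the two conditions separately and then intersect. The first has 3 states tracking partial matches of the forbidden pattern `cb`; the second has 4 states tracking whether and how much of `abc` has been seen. A product state is a pair (one from each), accepting exactly when both do.
With 10 states:
        a   b   c  
>  S0   S1  S0  S2 
   S1   S1  S3  S2 
   S2   S1  S4  S2 
   S3   S1  S0  S5 
   S4   S6  S4  S4 
 * S5   S7  S8  S5 
   S6   S6  S9  S4 
 * S7   S7  S7  S5 
   S8   S8  S8  S8 
   S9   S6  S4  S8 
(> = start, * = accepting)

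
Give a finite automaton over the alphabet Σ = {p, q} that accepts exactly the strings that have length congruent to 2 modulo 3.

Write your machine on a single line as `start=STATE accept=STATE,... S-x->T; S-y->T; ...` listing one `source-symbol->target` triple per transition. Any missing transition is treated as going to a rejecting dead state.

Only the length mod 3 matters, so use a 3-cycle: from any state, every input symbol moves to the next state, wrapping S2 back to S0. Mark S2 accepting.
3 states suffice.
        p   q  
>  S0   S1  S1 
   S1   S2  S2 
 * S2   S0  S0 
(> = start, * = accepting)

start=S0; accept=S2; S0-p->S1; S0-q->S1; S1-p->S2; S1-q->S2; S2-p->S0; S2-q->S0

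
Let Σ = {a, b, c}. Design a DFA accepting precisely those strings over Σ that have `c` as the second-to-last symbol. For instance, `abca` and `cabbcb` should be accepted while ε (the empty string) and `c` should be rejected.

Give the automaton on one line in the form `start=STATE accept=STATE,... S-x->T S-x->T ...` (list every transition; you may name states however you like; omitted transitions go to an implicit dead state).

start=q0 accept=q10,q11,q12 q0-a->q1 q0-b->q2 q0-c->q3 q1-a->q4 q1-b->q5 q1-c->q6 q2-a->q7 q2-b->q8 q2-c->q9 q3-a->q10 q3-b->q11 q3-c->q12 q4-a->q4 q4-b->q5 q4-c->q6 q5-a->q7 q5-b->q8 q5-c->q9 q6-a->q10 q6-b->q11 q6-c->q12 q7-a->q4 q7-b->q5 q7-c->q6 q8-a->q7 q8-b->q8 q8-c->q9 q9-a->q10 q9-b->q11 q9-c->q12 q10-a->q4 q10-b->q5 q10-c->q6 q11-a->q7 q11-b->q8 q11-c->q9 q12-a->q10 q12-b->q11 q12-c->q12

A DFA must remember the last 2 symbols (since which symbol is second-to-last isn't known until the input ends). Use one state per possible window of the last ≤2 symbols; accept from those whose window starts with `c`.
13 states suffice.
          a    b    c  
>  q0     q1   q2   q3 
   q1     q4   q5   q6 
   q2     q7   q8   q9 
   q3    q10  q11  q12 
   q4     q4   q5   q6 
   q5     q7   q8   q9 
   q6    q10  q11  q12 
   q7     q4   q5   q6 
   q8     q7   q8   q9 
   q9    q10  q11  q12 
 * q10    q4   q5   q6 
 * q11    q7   q8   q9 
 * q12   q10  q11  q12 
(> = start, * = accepting)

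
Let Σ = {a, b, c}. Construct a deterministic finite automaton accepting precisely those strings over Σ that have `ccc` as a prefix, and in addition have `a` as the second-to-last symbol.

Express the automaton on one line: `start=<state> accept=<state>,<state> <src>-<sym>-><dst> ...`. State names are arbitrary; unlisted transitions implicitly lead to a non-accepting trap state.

start=q0 accept=q6,q7 q0-a->q1 q0-b->q1 q0-c->q2 q1-a->q1 q1-b->q1 q1-c->q1 q2-a->q1 q2-b->q1 q2-c->q3 q3-a->q1 q3-b->q1 q3-c->q4 q4-a->q5 q4-b->q4 q4-c->q4 q5-a->q6 q5-b->q7 q5-c->q7 q6-a->q6 q6-b->q7 q6-c->q7 q7-a->q5 q7-b->q4 q7-c->q4

Run two small machines in parallel and take their product. One (5 states) tracks whether the input so far still matches the prefix `ccc`; the other (13 states) tracks the last 2 symbols read. Each combined state is a pair, one component from each; accept when both components accept. Minimizing collapses redundant product states.
        a   b   c  
>  q0   q1  q1  q2 
   q1   q1  q1  q1 
   q2   q1  q1  q3 
   q3   q1  q1  q4 
   q4   q5  q4  q4 
   q5   q6  q7  q7 
 * q6   q6  q7  q7 
 * q7   q5  q4  q4 
(> = start, * = accepting)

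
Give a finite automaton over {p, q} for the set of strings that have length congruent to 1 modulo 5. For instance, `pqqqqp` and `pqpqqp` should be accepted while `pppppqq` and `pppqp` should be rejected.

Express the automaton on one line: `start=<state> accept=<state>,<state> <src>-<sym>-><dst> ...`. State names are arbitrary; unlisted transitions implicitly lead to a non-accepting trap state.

start=A accept=B A-p->B A-q->B B-p->C B-q->C C-p->D C-q->D D-p->E D-q->E E-p->A E-q->A

Only the length mod 5 matters, so use a 5-cycle: from any state, every input symbol moves to the next state, wrapping E back to A. Mark B accepting.
With 5 states:
       p  q 
>  A   B  B 
 * B   C  C 
   C   D  D 
   D   E  E 
   E   A  A 
(> = start, * = accepting)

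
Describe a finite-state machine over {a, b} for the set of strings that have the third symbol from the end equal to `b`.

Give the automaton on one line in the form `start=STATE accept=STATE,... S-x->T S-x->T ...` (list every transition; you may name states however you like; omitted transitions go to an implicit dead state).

start=q0 accept=q11,q12,q13,q14 q0-a->q1 q0-b->q2 q1-a->q3 q1-b->q4 q2-a->q5 q2-b->q6 q3-a->q7 q3-b->q8 q4-a->q9 q4-b->q10 q5-a->q11 q5-b->q12 q6-a->q13 q6-b->q14 q7-a->q7 q7-b->q8 q8-a->q9 q8-b->q10 q9-a->q11 q9-b->q12 q10-a->q13 q10-b->q14 q11-a->q7 q11-b->q8 q12-a->q9 q12-b->q10 q13-a->q11 q13-b->q12 q14-a->q13 q14-b->q14

Because acceptance depends on a position counted from the end, the machine has to buffer the most recent 3 symbols. Make each state the string of the last up-to-3 symbols read; on input `x` shift the window left and append `x`. Accept when the buffered window has length 3 and begins with `b`.
          a    b  
>  q0     q1   q2 
   q1     q3   q4 
   q2     q5   q6 
   q3     q7   q8 
   q4     q9  q10 
   q5    q11  q12 
   q6    q13  q14 
   q7     q7   q8 
   q8     q9  q10 
   q9    q11  q12 
   q10   q13  q14 
 * q11    q7   q8 
 * q12    q9  q10 
 * q13   q11  q12 
 * q14   q13  q14 
(> = start, * = accepting)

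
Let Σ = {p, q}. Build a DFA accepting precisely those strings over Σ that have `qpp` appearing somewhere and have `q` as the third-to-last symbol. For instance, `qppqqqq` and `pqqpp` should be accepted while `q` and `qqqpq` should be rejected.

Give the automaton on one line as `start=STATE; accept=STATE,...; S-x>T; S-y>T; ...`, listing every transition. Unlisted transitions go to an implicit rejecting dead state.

Build one automaton per condition and run them in lockstep. The first has 4 states tracking whether and how much of `qpp` has been seen; the second has 15 states tracking the last 3 symbols read. A product state is a pair (one from each), accepting exactly when both do. Equivalent product states are then merged.
          p    q  
>  s0     s0   s1 
   s1     s2   s1 
   s2     s3   s1 
 * s3     s4   s5 
   s4     s4   s5 
   s5     s6   s7 
   s6     s3   s8 
   s7     s9  s10 
 * s8     s6   s7 
 * s9     s3   s8 
 * s10    s9  s10 
(> = start, * = accepting)

start=s0; accept=s3,s8,s9,s10; s0-p>s0; s0-q>s1; s1-p>s2; s1-q>s1; s2-p>s3; s2-q>s1; s3-p>s4; s3-q>s5; s4-p>s4; s4-q>s5; s5-p>s6; s5-q>s7; s6-p>s3; s6-q>s8; s7-p>s9; s7-q>s10; s8-p>s6; s8-q>s7; s9-p>s3; s9-q>s8; s10-p>s9; s10-q>s10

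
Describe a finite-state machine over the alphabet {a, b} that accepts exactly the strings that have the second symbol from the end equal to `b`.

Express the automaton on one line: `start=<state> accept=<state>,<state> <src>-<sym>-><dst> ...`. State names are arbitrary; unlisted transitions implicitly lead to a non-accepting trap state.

start=S0 accept=S5,S6 S0-a->S1 S0-b->S2 S1-a->S3 S1-b->S4 S2-a->S5 S2-b->S6 S3-a->S3 S3-b->S4 S4-a->S5 S4-b->S6 S5-a->S3 S5-b->S4 S6-a->S5 S6-b->S6

A DFA must remember the last 2 symbols (since which symbol is second-to-last isn't known until the input ends). Use one state per possible window of the last ≤2 symbols; accept from those whose window starts with `b`.
A 7-state machine:
        a   b  
>  S0   S1  S2 
   S1   S3  S4 
   S2   S5  S6 
   S3   S3  S4 
   S4   S5  S6 
 * S5   S3  S4 
 * S6   S5  S6 
(> = start, * = accepting)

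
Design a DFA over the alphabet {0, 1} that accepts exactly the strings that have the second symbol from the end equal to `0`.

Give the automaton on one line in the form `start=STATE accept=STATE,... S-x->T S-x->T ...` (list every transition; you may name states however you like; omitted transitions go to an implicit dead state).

A DFA must remember the last 2 symbols (since which symbol is second-to-last isn't known until the input ends). Use one state per possible window of the last ≤2 symbols; accept from those whose window starts with `0`.
7 states suffice.
        0   1  
>  S0   S1  S2 
   S1   S3  S4 
   S2   S5  S6 
 * S3   S3  S4 
 * S4   S5  S6 
   S5   S3  S4 
   S6   S5  S6 
(> = start, * = accepting)

start=S0 accept=S3,S4 S0-0->S1 S0-1->S2 S1-0->S3 S1-1->S4 S2-0->S5 S2-1->S6 S3-0->S3 S3-1->S4 S4-0->S5 S4-1->S6 S5-0->S3 S5-1->S4 S6-0->S5 S6-1->S6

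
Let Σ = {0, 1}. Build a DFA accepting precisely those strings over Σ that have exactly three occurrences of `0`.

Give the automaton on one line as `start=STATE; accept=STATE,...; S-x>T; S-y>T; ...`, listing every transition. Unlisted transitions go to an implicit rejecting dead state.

start=q0; accept=q3; q0-0>q1; q0-1>q0; q1-0>q2; q1-1>q1; q2-0>q3; q2-1>q2; q3-0>q4; q3-1>q3; q4-0>q4; q4-1>q4

Count `0`s, saturating at 4: states q0 through q3 mean 0 through 3 `0`s seen; q4 means more than 3. Each `0` increments (capped at q4); other symbols loop. Accept from {q3}.
A 5-state machine:
        0   1  
>  q0   q1  q0 
   q1   q2  q1 
   q2   q3  q2 
 * q3   q4  q3 
   q4   q4  q4 
(> = start, * = accepting)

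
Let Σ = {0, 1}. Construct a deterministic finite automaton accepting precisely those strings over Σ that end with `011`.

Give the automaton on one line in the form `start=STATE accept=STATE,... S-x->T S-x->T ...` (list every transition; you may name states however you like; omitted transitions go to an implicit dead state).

start=S0 accept=S3 S0-0->S1 S0-1->S0 S1-0->S1 S1-1->S2 S2-0->S1 S2-1->S3 S3-0->S1 S3-1->S0

Remember how much of `011` the current input suffix matches. State S0 means no match yet; S1 means the last symbol is `0`; S2 means the last 2 symbols are `01`; S3 means the last 3 symbols are `011`. Only S3 accepts. On a mismatch, fall back to the longest proper suffix that is still a prefix of `011`.
A 4-state machine:
        0   1  
>  S0   S1  S0 
   S1   S1  S2 
   S2   S1  S3 
 * S3   S1  S0 
(> = start, * = accepting)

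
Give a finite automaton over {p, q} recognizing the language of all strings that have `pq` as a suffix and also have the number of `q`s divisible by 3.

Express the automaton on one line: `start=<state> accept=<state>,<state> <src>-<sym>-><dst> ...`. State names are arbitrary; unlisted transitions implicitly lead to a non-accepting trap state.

start=A accept=E A-p->A A-q->B B-p->B B-q->C C-p->D C-q->A D-p->D D-q->E E-p->A E-q->B

Build one automaton per condition and run them in lockstep. The first has 3 states tracking how much of the suffix `pq` has currently been matched; the second has 3 states tracking the count of `q`s modulo 3. A product state is a pair (one from each), accepting exactly when both do. Equivalent product states are then merged.
A 5-state machine:
       p  q 
>  A   A  B 
   B   B  C 
   C   D  A 
   D   D  E 
 * E   A  B 
(> = start, * = accepting)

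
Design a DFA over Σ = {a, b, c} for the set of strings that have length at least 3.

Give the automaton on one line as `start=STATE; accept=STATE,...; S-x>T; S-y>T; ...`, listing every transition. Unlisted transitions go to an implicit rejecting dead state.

start=s0; accept=s3,s4; s0-a>s1; s0-b>s1; s0-c>s1; s1-a>s2; s1-b>s2; s1-c>s2; s2-a>s3; s2-b>s3; s2-c>s3; s3-a>s4; s3-b>s4; s3-c>s4; s4-a>s4; s4-b>s4; s4-c>s4

We only need to distinguish lengths 0, 1, …, 3, and '>3'. Chain s0 → s1 → s2 → s3 → s4 on every symbol, with s4 looping. Accepting states: {s3, s4}.
        a   b   c  
>  s0   s1  s1  s1 
   s1   s2  s2  s2 
   s2   s3  s3  s3 
 * s3   s4  s4  s4 
 * s4   s4  s4  s4 
(> = start, * = accepting)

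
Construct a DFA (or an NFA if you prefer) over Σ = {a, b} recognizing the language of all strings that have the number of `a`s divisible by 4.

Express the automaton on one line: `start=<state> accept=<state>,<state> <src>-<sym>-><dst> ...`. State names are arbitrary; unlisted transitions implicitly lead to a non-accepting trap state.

Keep the running count of `a`s modulo 4: each `a` advances along the cycle S0 → S1 → S2 → S3 → S0 while other symbols loop. Accept at S0.
A 4-state machine:
        a   b  
>* S0   S1  S0 
   S1   S2  S1 
   S2   S3  S2 
   S3   S0  S3 
(> = start, * = accepting)

start=S0 accept=S0 S0-a->S1 S0-b->S0 S1-a->S2 S1-b->S1 S2-a->S3 S2-b->S2 S3-a->S0 S3-b->S3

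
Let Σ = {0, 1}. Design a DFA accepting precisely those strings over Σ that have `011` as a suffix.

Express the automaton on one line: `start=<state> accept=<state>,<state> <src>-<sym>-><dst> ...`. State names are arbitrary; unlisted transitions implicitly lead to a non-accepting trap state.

start=q0 accept=q3 q0-0->q1 q0-1->q0 q1-0->q1 q1-1->q2 q2-0->q1 q2-1->q3 q3-0->q1 q3-1->q0

Let each state record the length of the longest suffix of the input read so far that is also a prefix of `011`. q1 means the last symbol is `0`; q2 means the last 2 symbols are `01`; q3 means the last 3 symbols are `011`. Accept only at q3, where the string currently ends in `011`.
        0   1  
>  q0   q1  q0 
   q1   q1  q2 
   q2   q1  q3 
 * q3   q1  q0 
(> = start, * = accepting)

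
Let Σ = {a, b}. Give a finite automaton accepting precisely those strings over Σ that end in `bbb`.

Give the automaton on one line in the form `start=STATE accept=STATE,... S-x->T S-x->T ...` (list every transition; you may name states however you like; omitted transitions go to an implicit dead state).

start=q0 accept=q3 q0-a->q0 q0-b->q1 q1-a->q0 q1-b->q2 q2-a->q0 q2-b->q3 q3-a->q0 q3-b->q3

Let each state record the length of the longest suffix of the input read so far that is also a prefix of `bbb`. q1 means the last symbol is `b`; q2 means the last 2 symbols are `bb`; q3 means the last 3 symbols are `bbb`. Accept only at q3, where the string currently ends in `bbb`.
4 states suffice.
        a   b  
>  q0   q0  q1 
   q1   q0  q2 
   q2   q0  q3 
 * q3   q0  q3 
(> = start, * = accepting)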